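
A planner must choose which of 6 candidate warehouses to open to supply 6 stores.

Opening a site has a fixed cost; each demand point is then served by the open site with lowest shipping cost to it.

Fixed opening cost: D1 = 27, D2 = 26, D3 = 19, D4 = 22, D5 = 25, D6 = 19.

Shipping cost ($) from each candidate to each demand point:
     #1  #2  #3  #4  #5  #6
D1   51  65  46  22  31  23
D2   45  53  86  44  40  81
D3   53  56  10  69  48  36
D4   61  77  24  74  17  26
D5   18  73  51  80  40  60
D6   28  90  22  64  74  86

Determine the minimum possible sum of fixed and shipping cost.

231

Open {D1, D3, D5}: assign each demand point to its cheapest open site.
  #1→D5 18, #2→D3 56, #3→D3 10, #4→D1 22, #5→D1 31, #6→D1 23
  shipping cost 160, fixed 71 → total 231.
Compare {D1, D3, D6}: shipping cost 170 + fixed 65 = 235.
Compare {D1, D6}: shipping cost 191 + fixed 46 = 237.
Compare {D1, D3}: shipping cost 193 + fixed 46 = 239.
All other subsets cost ≥ 235. Minimum total cost: 231.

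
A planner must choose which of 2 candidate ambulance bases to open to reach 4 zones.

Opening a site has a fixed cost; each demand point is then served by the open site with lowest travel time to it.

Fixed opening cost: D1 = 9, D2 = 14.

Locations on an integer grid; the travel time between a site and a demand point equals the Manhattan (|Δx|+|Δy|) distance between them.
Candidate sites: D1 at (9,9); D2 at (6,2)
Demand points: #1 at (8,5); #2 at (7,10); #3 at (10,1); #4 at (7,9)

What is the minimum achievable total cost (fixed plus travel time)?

Open {D1}: assign each demand point to its cheapest open site.
  #1→D1 5, #2→D1 3, #3→D1 9, #4→D1 2
  travel time 19, fixed 9 → total 28.
Compare {D1, D2}: travel time 15 + fixed 23 = 38.
Compare {D2}: travel time 27 + fixed 14 = 41.

28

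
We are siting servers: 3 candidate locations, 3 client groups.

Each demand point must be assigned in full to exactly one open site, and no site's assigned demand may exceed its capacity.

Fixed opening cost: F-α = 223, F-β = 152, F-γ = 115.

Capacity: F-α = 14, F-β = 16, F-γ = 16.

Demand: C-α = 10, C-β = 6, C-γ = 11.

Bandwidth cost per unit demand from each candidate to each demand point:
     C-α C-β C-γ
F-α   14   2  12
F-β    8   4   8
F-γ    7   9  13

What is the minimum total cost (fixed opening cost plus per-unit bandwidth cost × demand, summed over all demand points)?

479

Open {F-β, F-γ}; cheapest assignment that respects the capacities:
  F-β (cap 16, load 11): C-γ — cost 11×8 = 88
  F-γ (cap 16, load 16): C-α, C-β — cost 10×7 + 6×9 = 124
  Shipping 212, fixed 267 → total 479.
  Any other capacity-feasible assignment to {F-β, F-γ} ships for at least 212.
Compare {F-α, F-γ}: its best feasible assignment gives total 594.
Compare {F-α, F-β}: its best feasible assignment gives total 611.
Every other set of open sites that can feasibly serve all demand totals ≥ 594 even under its best assignment. Minimum: 479.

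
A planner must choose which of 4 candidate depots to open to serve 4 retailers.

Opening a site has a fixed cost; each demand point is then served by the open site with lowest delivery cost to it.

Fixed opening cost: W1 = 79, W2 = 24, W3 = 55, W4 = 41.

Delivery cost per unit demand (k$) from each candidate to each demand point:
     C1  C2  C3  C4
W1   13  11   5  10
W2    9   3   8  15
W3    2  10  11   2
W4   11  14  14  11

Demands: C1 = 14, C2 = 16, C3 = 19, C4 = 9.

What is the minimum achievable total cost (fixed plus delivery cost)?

325

Open {W2, W3}: assign each demand point to its cheapest open site.
  C1→W3 14×2=28, C2→W2 16×3=48, C3→W2 19×8=152, C4→W3 9×2=18
  delivery cost 246, fixed 79 → total 325.
Compare {W1, W2, W3}: delivery cost 189 + fixed 158 = 347.
Compare {W2, W3, W4}: delivery cost 246 + fixed 120 = 366.
Compare {W1, W2, W3, W4}: delivery cost 189 + fixed 199 = 388.
All other subsets cost ≥ 347. Minimum total cost: 325.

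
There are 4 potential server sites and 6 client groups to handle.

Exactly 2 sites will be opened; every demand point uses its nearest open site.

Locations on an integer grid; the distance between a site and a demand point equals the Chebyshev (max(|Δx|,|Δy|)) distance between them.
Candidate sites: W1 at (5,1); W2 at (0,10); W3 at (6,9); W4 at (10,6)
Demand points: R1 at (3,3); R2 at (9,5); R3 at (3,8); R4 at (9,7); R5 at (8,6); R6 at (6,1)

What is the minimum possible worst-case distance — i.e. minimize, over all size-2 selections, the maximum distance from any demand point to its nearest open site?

Open {W1, W3}.
  Farthest demand point is R2 at distance 4 (to W1); all others are ≤ 4.
With {W1, W2} the worst case is 6.
With {W3, W4} the worst case is 6.
No size-2 selection achieves below 4.

4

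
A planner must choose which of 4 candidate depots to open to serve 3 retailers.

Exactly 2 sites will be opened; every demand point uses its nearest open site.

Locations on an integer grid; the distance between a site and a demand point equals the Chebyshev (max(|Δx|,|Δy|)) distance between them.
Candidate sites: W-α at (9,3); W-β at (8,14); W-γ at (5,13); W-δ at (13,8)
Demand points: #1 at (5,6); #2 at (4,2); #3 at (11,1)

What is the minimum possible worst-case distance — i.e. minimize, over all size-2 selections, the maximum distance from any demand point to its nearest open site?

5

Open {W-α, W-β}.
  Farthest demand point is #2 at distance 5 (to W-α); all others are ≤ 5.
With {W-α, W-γ} the worst case is 5.
With {W-α, W-δ} the worst case is 5.
No size-2 selection achieves below 5.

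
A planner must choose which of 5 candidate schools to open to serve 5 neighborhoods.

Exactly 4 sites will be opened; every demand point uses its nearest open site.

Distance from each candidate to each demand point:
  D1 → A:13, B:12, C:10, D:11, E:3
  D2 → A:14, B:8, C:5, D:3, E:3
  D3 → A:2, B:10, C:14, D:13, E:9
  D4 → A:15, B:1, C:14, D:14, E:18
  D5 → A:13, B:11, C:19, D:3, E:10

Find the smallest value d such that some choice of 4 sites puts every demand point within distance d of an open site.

5

Open {D1, D2, D3, D4}.
  Farthest demand point is C at distance 5 (to D2); all others are ≤ 5.
With {D2, D3, D4, D5} the worst case is 5.
With {D1, D2, D3, D5} the worst case is 8.
No size-4 selection achieves below 5.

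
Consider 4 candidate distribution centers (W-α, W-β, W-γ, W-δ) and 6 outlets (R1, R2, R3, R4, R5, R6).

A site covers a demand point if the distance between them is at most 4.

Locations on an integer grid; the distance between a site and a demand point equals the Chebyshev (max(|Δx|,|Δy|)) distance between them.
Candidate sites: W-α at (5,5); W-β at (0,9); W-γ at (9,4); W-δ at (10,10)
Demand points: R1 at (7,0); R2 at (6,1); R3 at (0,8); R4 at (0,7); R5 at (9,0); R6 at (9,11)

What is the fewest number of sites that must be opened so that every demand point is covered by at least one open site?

Coverage sets (demand points within 4 of each site):
  W-α: {R2}
  W-β: {R3, R4}
  W-γ: {R1, R2, R5}
  W-δ: {R6}
No 2 sites suffice: every size-2 union leaves at least one demand point uncovered.
But {W-β, W-γ, W-δ} covers everything, so the minimum is 3.

3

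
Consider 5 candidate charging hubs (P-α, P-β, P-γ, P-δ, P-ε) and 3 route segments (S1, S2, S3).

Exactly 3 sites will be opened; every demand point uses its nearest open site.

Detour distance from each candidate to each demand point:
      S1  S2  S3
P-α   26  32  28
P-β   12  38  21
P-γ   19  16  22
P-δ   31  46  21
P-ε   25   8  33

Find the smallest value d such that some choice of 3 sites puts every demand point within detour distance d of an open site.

Open {P-α, P-β, P-γ}.
  Farthest demand point is S3 at detour distance 21 (to P-β); all others are ≤ 21.
With {P-α, P-β, P-ε} the worst case is 21.
With {P-α, P-γ, P-δ} the worst case is 21.
No size-3 selection achieves below 21.

21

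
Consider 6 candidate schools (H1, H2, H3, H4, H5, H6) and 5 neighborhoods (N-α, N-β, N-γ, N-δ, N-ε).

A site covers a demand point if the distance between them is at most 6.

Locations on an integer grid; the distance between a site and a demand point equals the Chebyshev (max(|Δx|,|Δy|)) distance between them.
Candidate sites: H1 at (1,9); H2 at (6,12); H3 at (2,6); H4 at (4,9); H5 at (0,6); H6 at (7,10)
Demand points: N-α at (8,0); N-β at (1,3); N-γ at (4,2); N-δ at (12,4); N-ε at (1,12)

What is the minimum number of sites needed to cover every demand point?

2

Coverage sets (demand points within 6 of each site):
  H1: {N-β, N-ε}
  H2: {N-ε}
  H3: {N-α, N-β, N-γ, N-ε}
  H4: {N-β, N-ε}
  H5: {N-β, N-γ, N-ε}
  H6: {N-δ, N-ε}
No single site covers all 5 demand points.
But {H3, H6} covers everything, so the minimum is 2.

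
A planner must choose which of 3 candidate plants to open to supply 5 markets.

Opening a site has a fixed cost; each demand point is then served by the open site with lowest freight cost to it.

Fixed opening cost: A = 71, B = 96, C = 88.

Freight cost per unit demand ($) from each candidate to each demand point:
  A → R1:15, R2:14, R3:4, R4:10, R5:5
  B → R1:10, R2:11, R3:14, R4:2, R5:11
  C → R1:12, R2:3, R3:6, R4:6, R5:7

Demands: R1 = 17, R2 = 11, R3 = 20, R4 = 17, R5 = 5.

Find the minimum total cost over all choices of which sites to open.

576

Open {B, C}: assign each demand point to its cheapest open site.
  R1→B 17×10=170, R2→C 11×3=33, R3→C 20×6=120, R4→B 17×2=34, R5→C 5×7=35
  freight cost 392, fixed 184 → total 576.
Compare {C}: freight cost 494 + fixed 88 = 582.
Compare {A, B}: freight cost 430 + fixed 167 = 597.
Compare {A, B, C}: freight cost 342 + fixed 255 = 597.
All other subsets cost ≥ 582. Minimum total cost: 576.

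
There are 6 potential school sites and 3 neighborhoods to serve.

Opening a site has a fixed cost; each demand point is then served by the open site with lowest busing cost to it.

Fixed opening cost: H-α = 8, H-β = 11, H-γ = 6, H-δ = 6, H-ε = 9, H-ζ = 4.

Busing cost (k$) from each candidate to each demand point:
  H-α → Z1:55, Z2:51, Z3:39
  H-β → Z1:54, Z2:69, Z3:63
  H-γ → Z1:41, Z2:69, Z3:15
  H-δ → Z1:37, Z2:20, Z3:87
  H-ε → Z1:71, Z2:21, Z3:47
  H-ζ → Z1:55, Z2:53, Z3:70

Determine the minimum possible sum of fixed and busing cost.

Open {H-γ, H-δ}: assign each demand point to its cheapest open site.
  Z1→H-δ 37, Z2→H-δ 20, Z3→H-γ 15
  busing cost 72, fixed 12 → total 84.
Compare {H-γ, H-δ, H-ζ}: busing cost 72 + fixed 16 = 88.
Compare {H-γ, H-ε}: busing cost 77 + fixed 15 = 92.
Compare {H-α, H-γ, H-δ}: busing cost 72 + fixed 20 = 92.
All other subsets cost ≥ 88. Minimum total cost: 84.

84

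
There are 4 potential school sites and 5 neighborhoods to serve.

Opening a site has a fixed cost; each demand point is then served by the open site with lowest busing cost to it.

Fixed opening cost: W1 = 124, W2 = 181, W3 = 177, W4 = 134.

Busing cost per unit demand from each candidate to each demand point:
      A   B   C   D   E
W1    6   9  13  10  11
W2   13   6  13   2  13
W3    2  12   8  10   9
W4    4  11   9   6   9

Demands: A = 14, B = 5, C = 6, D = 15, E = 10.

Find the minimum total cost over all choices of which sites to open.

Open {W4}: assign each demand point to its cheapest open site.
  A→W4 14×4=56, B→W4 5×11=55, C→W4 6×9=54, D→W4 15×6=90, E→W4 10×9=90
  busing cost 345, fixed 134 → total 479.
Compare {W3}: busing cost 376 + fixed 177 = 553.
Compare {W2, W4}: busing cost 260 + fixed 315 = 575.
Compare {W2, W3}: busing cost 226 + fixed 358 = 584.
All other subsets cost ≥ 553. Minimum total cost: 479.

479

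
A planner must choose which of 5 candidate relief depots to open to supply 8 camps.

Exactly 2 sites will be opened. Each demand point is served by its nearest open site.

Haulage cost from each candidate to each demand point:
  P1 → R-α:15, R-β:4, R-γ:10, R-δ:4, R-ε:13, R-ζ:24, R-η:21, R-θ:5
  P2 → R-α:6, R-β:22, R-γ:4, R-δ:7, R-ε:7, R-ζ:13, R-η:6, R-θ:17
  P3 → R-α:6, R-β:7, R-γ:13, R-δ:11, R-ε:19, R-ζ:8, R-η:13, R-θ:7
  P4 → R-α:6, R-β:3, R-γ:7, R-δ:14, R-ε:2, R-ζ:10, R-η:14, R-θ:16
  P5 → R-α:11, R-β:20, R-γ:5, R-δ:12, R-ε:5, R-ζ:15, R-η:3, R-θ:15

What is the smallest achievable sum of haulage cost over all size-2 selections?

49

Open {P1, P2}.
  R-α→P2 6, R-β→P1 4, R-γ→P2 4, R-δ→P1 4, R-ε→P2 7, R-ζ→P2 13, R-η→P2 6, R-θ→P1 5  ⇒ total 49.
Compare {P1, P4}: total 51.
Compare {P1, P5}: total 52.
No size-2 selection does better; minimum is 49.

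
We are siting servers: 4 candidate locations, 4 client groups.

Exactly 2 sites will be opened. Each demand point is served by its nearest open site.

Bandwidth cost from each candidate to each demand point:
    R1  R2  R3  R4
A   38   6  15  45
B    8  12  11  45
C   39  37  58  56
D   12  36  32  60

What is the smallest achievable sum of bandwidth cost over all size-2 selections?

Open {A, B}.
  R1→B 8, R2→A 6, R3→B 11, R4→A 45  ⇒ total 70.
Compare {B, C}: total 76.
Compare {B, D}: total 76.
No size-2 selection does better; minimum is 70.

70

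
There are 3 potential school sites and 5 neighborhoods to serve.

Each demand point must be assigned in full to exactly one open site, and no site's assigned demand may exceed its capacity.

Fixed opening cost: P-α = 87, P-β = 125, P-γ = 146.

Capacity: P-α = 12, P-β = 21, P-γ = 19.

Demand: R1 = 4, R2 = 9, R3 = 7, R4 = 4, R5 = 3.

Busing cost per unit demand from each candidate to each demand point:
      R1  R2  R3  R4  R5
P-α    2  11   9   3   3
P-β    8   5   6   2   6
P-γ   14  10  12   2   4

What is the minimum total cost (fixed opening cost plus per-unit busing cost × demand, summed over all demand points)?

Open {P-α, P-β}; cheapest assignment that respects the capacities:
  P-α (cap 12, load 7): R1, R5 — cost 4×2 + 3×3 = 17
  P-β (cap 21, load 20): R2, R3, R4 — cost 9×5 + 7×6 + 4×2 = 95
  Shipping 112, fixed 212 → total 324.
  Any other capacity-feasible assignment to {P-α, P-β} ships for at least 112.
Compare {P-β, P-γ}: its best feasible assignment gives total 410.
Compare {P-α, P-γ}: its best feasible assignment gives total 414.
Every other set of open sites that can feasibly serve all demand totals ≥ 410 even under its best assignment. Minimum: 324.

324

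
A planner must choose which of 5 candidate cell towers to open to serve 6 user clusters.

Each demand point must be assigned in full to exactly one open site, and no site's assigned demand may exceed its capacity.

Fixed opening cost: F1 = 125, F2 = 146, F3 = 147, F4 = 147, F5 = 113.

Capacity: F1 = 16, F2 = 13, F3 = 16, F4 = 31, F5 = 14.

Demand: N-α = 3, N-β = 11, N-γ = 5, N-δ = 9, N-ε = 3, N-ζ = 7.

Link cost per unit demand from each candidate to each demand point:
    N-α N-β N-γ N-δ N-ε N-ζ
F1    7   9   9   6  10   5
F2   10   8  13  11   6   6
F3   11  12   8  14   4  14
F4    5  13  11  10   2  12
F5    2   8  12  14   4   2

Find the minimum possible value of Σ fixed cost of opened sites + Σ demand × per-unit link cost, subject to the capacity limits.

Open {F4, F5}; cheapest assignment that respects the capacities:
  F4 (cap 31, load 28): N-β, N-γ, N-δ, N-ε — cost 11×13 + 5×11 + 9×10 + 3×2 = 294
  F5 (cap 14, load 10): N-α, N-ζ — cost 3×2 + 7×2 = 20
  Shipping 314, fixed 260 → total 574.
  Any other capacity-feasible assignment to {F4, F5} ships for at least 314.
Compare {F1, F4}: its best feasible assignment gives total 580.
Compare {F1, F2, F5}: its best feasible assignment gives total 603.
Every other set of open sites that can feasibly serve all demand totals ≥ 580 even under its best assignment. Minimum: 574.

574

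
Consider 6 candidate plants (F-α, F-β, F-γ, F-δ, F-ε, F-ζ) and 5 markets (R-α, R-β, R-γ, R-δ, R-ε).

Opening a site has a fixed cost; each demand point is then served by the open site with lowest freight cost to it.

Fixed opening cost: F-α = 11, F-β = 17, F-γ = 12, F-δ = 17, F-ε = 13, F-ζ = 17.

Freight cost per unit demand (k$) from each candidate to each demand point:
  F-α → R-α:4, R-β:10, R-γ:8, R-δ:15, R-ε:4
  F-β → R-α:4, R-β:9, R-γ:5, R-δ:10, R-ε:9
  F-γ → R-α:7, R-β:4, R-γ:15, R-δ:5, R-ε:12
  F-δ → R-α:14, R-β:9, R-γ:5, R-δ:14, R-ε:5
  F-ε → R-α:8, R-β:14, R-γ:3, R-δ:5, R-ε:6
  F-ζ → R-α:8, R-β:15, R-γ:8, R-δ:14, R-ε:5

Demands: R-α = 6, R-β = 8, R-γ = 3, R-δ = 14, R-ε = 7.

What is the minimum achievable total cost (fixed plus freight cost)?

Open {F-α, F-γ, F-ε}: assign each demand point to its cheapest open site.
  R-α→F-α 6×4=24, R-β→F-γ 8×4=32, R-γ→F-ε 3×3=9, R-δ→F-γ 14×5=70, R-ε→F-α 7×4=28
  freight cost 163, fixed 36 → total 199.
Compare {F-α, F-γ}: freight cost 178 + fixed 23 = 201.
Compare {F-α, F-β, F-γ}: freight cost 169 + fixed 40 = 209.
Compare {F-α, F-γ, F-δ}: freight cost 169 + fixed 40 = 209.
All other subsets cost ≥ 201. Minimum total cost: 199.

199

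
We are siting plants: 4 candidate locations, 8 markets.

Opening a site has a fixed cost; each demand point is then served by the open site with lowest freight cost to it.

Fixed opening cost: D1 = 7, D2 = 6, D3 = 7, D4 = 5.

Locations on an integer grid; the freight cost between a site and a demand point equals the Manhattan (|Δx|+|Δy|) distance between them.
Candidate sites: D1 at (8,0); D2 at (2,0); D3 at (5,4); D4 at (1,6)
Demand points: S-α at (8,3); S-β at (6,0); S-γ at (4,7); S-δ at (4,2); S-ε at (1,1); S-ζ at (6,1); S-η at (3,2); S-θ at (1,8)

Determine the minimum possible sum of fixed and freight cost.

41

Open {D1, D2, D4}: assign each demand point to its cheapest open site.
  S-α→D1 3, S-β→D1 2, S-γ→D4 4, S-δ→D2 4, S-ε→D2 2, S-ζ→D1 3, S-η→D2 3, S-θ→D4 2
  freight cost 23, fixed 18 → total 41.
Compare {D1, D4}: freight cost 31 + fixed 12 = 43.
Compare {D3, D4}: freight cost 31 + fixed 12 = 43.
Compare {D2, D4}: freight cost 33 + fixed 11 = 44.
All other subsets cost ≥ 43. Minimum total cost: 41.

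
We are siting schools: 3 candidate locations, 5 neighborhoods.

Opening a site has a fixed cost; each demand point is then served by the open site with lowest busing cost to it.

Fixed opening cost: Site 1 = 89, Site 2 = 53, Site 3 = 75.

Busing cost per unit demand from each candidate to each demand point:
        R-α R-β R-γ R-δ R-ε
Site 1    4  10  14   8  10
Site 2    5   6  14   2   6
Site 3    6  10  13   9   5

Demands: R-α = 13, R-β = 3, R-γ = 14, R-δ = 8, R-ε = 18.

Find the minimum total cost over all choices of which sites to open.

Open {Site 2}: assign each demand point to its cheapest open site.
  R-α→Site 2 13×5=65, R-β→Site 2 3×6=18, R-γ→Site 2 14×14=196, R-δ→Site 2 8×2=16, R-ε→Site 2 18×6=108
  busing cost 403, fixed 53 → total 456.
Compare {Site 2, Site 3}: busing cost 371 + fixed 128 = 499.
Compare {Site 3}: busing cost 452 + fixed 75 = 527.
Compare {Site 1, Site 2}: busing cost 390 + fixed 142 = 532.
All other subsets cost ≥ 499. Minimum total cost: 456.

456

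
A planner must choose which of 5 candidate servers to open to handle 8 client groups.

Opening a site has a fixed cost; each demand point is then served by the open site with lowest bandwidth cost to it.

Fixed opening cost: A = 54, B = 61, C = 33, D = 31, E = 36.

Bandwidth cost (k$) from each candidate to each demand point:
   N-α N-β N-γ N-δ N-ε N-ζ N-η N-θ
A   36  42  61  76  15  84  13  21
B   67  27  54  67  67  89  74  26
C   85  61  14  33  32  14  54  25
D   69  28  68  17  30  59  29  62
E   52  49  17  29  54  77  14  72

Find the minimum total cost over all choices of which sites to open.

Open {A, C}: assign each demand point to its cheapest open site.
  N-α→A 36, N-β→A 42, N-γ→C 14, N-δ→C 33, N-ε→A 15, N-ζ→C 14, N-η→A 13, N-θ→A 21
  bandwidth cost 188, fixed 87 → total 275.
Compare {A, C, D}: bandwidth cost 158 + fixed 118 = 276.
Compare {C, D}: bandwidth cost 226 + fixed 64 = 290.
Compare {C, D, E}: bandwidth cost 194 + fixed 100 = 294.
All other subsets cost ≥ 276. Minimum total cost: 275.

275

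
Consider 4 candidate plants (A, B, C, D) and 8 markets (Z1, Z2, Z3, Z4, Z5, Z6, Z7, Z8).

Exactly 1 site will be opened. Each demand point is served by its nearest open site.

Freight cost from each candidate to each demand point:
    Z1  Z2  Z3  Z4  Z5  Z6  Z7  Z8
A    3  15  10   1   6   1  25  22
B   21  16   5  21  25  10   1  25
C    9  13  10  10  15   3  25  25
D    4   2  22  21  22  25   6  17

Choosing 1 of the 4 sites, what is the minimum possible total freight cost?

Open {A}.
  Z1→A 3, Z2→A 15, Z3→A 10, Z4→A 1, Z5→A 6, Z6→A 1, Z7→A 25, Z8→A 22  ⇒ total 83.
Compare {C}: total 110.
Compare {D}: total 119.
No size-1 selection does better; minimum is 83.

83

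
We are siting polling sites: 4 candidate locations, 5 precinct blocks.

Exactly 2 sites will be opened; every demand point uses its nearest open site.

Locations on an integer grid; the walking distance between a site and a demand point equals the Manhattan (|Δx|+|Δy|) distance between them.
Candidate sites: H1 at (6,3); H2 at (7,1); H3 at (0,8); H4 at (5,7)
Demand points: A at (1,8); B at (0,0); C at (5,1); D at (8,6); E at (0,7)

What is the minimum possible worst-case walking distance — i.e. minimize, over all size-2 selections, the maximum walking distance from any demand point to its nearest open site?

Open {H1, H3}.
  Farthest demand point is B at walking distance 8 (to H3); all others are ≤ 8.
With {H2, H3} the worst case is 8.
With {H2, H4} the worst case is 8.
No size-2 selection achieves below 8.

8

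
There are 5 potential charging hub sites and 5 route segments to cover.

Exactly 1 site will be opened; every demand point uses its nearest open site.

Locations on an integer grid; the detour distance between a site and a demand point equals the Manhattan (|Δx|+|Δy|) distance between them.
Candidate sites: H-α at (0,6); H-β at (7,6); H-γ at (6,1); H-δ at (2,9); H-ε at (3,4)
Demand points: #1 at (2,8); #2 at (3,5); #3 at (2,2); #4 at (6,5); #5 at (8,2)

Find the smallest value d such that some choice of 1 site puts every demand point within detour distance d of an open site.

7

Open {H-ε}.
  Farthest demand point is #5 at detour distance 7 (to H-ε); all others are ≤ 7.
With {H-β} the worst case is 9.
With {H-γ} the worst case is 11.
No size-1 selection achieves below 7.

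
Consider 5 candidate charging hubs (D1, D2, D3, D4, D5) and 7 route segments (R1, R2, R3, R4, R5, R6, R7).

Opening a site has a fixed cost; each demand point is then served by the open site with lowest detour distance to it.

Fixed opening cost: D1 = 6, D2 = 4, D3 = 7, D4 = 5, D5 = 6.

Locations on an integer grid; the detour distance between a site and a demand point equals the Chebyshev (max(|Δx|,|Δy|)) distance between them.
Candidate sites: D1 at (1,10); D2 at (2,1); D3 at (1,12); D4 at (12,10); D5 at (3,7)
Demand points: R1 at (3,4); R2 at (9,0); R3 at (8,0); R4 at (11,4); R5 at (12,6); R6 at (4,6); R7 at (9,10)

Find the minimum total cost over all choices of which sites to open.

Open {D4, D5}: assign each demand point to its cheapest open site.
  R1→D5 3, R2→D5 7, R3→D5 7, R4→D4 6, R5→D4 4, R6→D5 1, R7→D4 3
  detour distance 31, fixed 11 → total 42.
Compare {D2, D4}: detour distance 34 + fixed 9 = 43.
Compare {D2, D4, D5}: detour distance 30 + fixed 15 = 45.
Compare {D5}: detour distance 41 + fixed 6 = 47.
All other subsets cost ≥ 43. Minimum total cost: 42.

42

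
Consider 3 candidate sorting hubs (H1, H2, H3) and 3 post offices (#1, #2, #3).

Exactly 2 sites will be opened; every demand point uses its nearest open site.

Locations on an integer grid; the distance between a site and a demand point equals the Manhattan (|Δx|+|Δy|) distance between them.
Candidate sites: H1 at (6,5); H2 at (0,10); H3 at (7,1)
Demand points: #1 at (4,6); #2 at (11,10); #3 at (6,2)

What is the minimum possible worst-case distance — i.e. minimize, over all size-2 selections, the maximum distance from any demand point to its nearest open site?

Open {H1, H2}.
  Farthest demand point is #2 at distance 10 (to H1); all others are ≤ 10.
With {H1, H3} the worst case is 10.
With {H2, H3} the worst case is 11.
No size-2 selection achieves below 10.

10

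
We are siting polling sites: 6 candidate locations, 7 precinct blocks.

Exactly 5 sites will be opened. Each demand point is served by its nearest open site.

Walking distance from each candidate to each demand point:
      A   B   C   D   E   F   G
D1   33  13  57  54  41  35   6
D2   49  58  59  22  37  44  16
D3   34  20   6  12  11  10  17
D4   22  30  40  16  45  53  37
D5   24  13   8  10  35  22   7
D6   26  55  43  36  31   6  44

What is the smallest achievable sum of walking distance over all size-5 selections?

74

Open {D1, D3, D4, D5, D6}.
  A→D4 22, B→D1 13, C→D3 6, D→D5 10, E→D3 11, F→D6 6, G→D1 6  ⇒ total 74.
Compare {D2, D3, D4, D5, D6}: total 75.
Compare {D1, D2, D3, D4, D6}: total 76.
No size-5 selection does better; minimum is 74.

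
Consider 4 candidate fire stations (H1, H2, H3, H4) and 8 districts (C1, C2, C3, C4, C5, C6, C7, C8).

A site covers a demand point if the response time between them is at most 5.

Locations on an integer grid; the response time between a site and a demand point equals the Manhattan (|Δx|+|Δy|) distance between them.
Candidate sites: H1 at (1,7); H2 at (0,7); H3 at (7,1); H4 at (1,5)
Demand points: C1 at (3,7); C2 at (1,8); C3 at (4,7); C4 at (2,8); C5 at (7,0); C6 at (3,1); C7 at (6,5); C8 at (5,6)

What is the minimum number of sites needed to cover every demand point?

2

Coverage sets (demand points within 5 of each site):
  H1: {C1, C2, C3, C4, C8}
  H2: {C1, C2, C3, C4}
  H3: {C5, C6, C7}
  H4: {C1, C2, C3, C4, C7, C8}
No single site covers all 8 demand points.
But {H1, H3} covers everything, so the minimum is 2.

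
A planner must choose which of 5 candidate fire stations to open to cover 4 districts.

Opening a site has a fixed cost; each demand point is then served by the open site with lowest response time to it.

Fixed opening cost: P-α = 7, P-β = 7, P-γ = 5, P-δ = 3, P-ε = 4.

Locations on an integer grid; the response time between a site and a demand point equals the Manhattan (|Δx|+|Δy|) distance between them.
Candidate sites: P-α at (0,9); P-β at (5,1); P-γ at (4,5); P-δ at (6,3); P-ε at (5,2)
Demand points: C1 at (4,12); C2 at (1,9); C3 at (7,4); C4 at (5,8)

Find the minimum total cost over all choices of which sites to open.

26

Open {P-α, P-δ}: assign each demand point to its cheapest open site.
  C1→P-α 7, C2→P-α 1, C3→P-δ 2, C4→P-α 6
  response time 16, fixed 10 → total 26.
Compare {P-γ}: response time 22 + fixed 5 = 27.
Compare {P-α, P-γ}: response time 16 + fixed 12 = 28.
Compare {P-γ, P-δ}: response time 20 + fixed 8 = 28.
All other subsets cost ≥ 27. Minimum total cost: 26.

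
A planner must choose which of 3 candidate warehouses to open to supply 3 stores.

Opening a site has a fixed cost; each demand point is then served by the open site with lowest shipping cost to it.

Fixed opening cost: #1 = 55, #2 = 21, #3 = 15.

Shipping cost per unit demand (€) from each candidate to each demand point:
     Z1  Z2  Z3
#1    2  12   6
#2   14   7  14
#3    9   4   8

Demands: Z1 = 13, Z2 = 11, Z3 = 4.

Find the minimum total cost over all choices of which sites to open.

164

Open {#1, #3}: assign each demand point to its cheapest open site.
  Z1→#1 13×2=26, Z2→#3 11×4=44, Z3→#1 4×6=24
  shipping cost 94, fixed 70 → total 164.
Compare {#1, #2, #3}: shipping cost 94 + fixed 91 = 185.
Compare {#1, #2}: shipping cost 127 + fixed 76 = 203.
Compare {#3}: shipping cost 193 + fixed 15 = 208.
All other subsets cost ≥ 185. Minimum total cost: 164.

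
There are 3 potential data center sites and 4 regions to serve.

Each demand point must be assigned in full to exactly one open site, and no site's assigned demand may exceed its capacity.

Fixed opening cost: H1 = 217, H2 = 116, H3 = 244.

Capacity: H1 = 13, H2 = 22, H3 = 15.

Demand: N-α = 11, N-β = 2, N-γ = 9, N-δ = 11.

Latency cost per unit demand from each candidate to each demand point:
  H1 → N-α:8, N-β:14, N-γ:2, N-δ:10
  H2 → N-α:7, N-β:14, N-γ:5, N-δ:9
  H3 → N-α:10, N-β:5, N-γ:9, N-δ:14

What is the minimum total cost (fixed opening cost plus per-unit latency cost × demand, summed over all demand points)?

Open {H1, H2}; cheapest assignment that respects the capacities:
  H1 (cap 13, load 11): N-β, N-γ — cost 2×14 + 9×2 = 46
  H2 (cap 22, load 22): N-α, N-δ — cost 11×7 + 11×9 = 176
  Shipping 222, fixed 333 → total 555.
  Any other capacity-feasible assignment to {H1, H2} ships for at least 222.
Compare {H2, H3}: its best feasible assignment gives total 624.
Compare {H1, H2, H3}: its best feasible assignment gives total 781.
Every other set of open sites that can feasibly serve all demand totals ≥ 624 even under its best assignment. Minimum: 555.

555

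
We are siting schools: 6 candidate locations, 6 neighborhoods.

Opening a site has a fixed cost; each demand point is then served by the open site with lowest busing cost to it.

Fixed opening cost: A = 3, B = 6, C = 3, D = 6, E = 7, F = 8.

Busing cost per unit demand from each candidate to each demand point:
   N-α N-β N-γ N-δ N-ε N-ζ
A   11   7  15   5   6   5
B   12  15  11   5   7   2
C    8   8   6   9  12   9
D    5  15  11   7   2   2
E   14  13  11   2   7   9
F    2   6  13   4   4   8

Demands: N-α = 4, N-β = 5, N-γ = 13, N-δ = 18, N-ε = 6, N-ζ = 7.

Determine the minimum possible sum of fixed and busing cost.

Open {C, D, E, F}: assign each demand point to its cheapest open site.
  N-α→F 4×2=8, N-β→F 5×6=30, N-γ→C 13×6=78, N-δ→E 18×2=36, N-ε→D 6×2=12, N-ζ→D 7×2=14
  busing cost 178, fixed 24 → total 202.
Compare {A, C, D, E, F}: busing cost 178 + fixed 27 = 205.
Compare {B, C, D, E, F}: busing cost 178 + fixed 30 = 208.
Compare {A, B, C, D, E, F}: busing cost 178 + fixed 33 = 211.
All other subsets cost ≥ 205. Minimum total cost: 202.

202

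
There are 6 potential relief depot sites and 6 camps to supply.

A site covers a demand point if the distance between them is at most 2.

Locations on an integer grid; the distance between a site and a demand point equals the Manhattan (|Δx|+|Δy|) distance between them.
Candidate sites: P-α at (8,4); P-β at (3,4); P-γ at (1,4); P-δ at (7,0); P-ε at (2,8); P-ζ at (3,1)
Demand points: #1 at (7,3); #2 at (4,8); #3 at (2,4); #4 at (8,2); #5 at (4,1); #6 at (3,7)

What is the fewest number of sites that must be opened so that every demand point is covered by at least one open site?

Coverage sets (demand points within 2 of each site):
  P-α: {#1, #4}
  P-β: {#3}
  P-γ: {#3}
  P-δ: {}
  P-ε: {#2, #6}
  P-ζ: {#5}
No 3 sites suffice: every size-3 union leaves at least one demand point uncovered.
But {P-α, P-β, P-ε, P-ζ} covers everything, so the minimum is 4.

4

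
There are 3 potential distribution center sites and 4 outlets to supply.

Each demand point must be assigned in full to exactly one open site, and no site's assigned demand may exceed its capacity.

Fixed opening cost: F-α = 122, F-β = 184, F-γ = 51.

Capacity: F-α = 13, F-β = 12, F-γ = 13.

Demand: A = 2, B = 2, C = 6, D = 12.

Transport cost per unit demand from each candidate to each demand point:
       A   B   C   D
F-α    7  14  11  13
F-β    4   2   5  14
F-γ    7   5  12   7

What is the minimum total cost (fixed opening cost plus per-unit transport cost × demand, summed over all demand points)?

361

Open {F-β, F-γ}; cheapest assignment that respects the capacities:
  F-β (cap 12, load 10): A, B, C — cost 2×4 + 2×2 + 6×5 = 42
  F-γ (cap 13, load 12): D — cost 12×7 = 84
  Shipping 126, fixed 235 → total 361.
  Any other capacity-feasible assignment to {F-β, F-γ} ships for at least 126.
Compare {F-α, F-γ}: its best feasible assignment gives total 365.
Compare {F-α, F-β, F-γ}: its best feasible assignment gives total 483.
Every other set of open sites that can feasibly serve all demand totals ≥ 365 even under its best assignment. Minimum: 361.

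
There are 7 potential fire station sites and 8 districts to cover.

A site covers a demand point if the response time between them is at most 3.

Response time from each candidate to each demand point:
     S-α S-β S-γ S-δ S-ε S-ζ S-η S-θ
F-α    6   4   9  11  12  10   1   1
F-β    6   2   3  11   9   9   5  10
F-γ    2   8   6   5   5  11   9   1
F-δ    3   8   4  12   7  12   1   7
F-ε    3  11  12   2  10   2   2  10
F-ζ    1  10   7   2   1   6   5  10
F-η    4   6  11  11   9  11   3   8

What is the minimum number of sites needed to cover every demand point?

Coverage sets (demand points within 3 of each site):
  F-α: {S-η, S-θ}
  F-β: {S-β, S-γ}
  F-γ: {S-α, S-θ}
  F-δ: {S-α, S-η}
  F-ε: {S-α, S-δ, S-ζ, S-η}
  F-ζ: {S-α, S-δ, S-ε}
  F-η: {S-η}
No 3 sites suffice: every size-3 union leaves at least one demand point uncovered.
But {F-α, F-β, F-ε, F-ζ} covers everything, so the minimum is 4.

4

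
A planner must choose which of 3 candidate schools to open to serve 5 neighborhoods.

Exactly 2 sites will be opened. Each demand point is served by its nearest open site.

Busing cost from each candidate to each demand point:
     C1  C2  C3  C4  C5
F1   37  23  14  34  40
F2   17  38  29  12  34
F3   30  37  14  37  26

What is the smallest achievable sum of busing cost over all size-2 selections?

Open {F1, F2}.
  C1→F2 17, C2→F1 23, C3→F1 14, C4→F2 12, C5→F2 34  ⇒ total 100.
Compare {F2, F3}: total 106.
Compare {F1, F3}: total 127.

100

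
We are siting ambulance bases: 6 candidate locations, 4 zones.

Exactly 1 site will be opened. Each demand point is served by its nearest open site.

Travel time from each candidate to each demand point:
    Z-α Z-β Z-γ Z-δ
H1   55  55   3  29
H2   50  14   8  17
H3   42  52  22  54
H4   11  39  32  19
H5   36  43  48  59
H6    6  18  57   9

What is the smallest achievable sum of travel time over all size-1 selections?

Open {H2}.
  Z-α→H2 50, Z-β→H2 14, Z-γ→H2 8, Z-δ→H2 17  ⇒ total 89.
Compare {H6}: total 90.
Compare {H4}: total 101.
No size-1 selection does better; minimum is 89.

89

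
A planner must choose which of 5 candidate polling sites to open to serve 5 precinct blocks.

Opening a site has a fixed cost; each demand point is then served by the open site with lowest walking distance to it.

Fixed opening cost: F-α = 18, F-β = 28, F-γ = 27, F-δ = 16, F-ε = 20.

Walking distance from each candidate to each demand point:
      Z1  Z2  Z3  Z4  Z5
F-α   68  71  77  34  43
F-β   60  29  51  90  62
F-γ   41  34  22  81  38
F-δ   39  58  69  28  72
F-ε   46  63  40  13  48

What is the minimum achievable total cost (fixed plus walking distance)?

195

Open {F-γ, F-ε}: assign each demand point to its cheapest open site.
  Z1→F-γ 41, Z2→F-γ 34, Z3→F-γ 22, Z4→F-ε 13, Z5→F-γ 38
  walking distance 148, fixed 47 → total 195.
Compare {F-γ, F-δ}: walking distance 161 + fixed 43 = 204.
Compare {F-γ, F-δ, F-ε}: walking distance 146 + fixed 63 = 209.
Compare {F-α, F-γ, F-ε}: walking distance 148 + fixed 65 = 213.
All other subsets cost ≥ 204. Minimum total cost: 195.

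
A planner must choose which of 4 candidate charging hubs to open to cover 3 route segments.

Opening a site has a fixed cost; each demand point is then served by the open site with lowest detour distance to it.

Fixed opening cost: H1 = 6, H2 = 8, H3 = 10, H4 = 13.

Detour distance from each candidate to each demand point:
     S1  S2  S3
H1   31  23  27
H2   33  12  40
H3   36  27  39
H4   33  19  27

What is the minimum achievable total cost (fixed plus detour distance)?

84

Open {H1, H2}: assign each demand point to its cheapest open site.
  S1→H1 31, S2→H2 12, S3→H1 27
  detour distance 70, fixed 14 → total 84.
Compare {H1}: detour distance 81 + fixed 6 = 87.
Compare {H4}: detour distance 79 + fixed 13 = 92.
Compare {H2}: detour distance 85 + fixed 8 = 93.
All other subsets cost ≥ 87. Minimum total cost: 84.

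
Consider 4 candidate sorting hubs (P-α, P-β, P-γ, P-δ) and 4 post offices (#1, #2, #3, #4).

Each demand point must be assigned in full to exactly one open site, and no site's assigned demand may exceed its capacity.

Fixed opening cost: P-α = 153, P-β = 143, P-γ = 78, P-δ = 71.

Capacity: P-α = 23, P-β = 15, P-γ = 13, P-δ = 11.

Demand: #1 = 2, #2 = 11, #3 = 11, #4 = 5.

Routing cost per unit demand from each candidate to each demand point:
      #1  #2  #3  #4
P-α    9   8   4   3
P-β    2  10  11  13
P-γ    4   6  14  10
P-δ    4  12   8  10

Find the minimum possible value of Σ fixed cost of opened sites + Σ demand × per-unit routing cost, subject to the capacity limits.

Open {P-α, P-γ}; cheapest assignment that respects the capacities:
  P-α (cap 23, load 16): #3, #4 — cost 11×4 + 5×3 = 59
  P-γ (cap 13, load 13): #1, #2 — cost 2×4 + 11×6 = 74
  Shipping 133, fixed 231 → total 364.
  Any other capacity-feasible assignment to {P-α, P-γ} ships for at least 133.
Compare {P-α, P-δ}: its best feasible assignment gives total 414.
Compare {P-α, P-γ, P-δ}: its best feasible assignment gives total 435.
Every other set of open sites that can feasibly serve all demand totals ≥ 414 even under its best assignment. Minimum: 364.

364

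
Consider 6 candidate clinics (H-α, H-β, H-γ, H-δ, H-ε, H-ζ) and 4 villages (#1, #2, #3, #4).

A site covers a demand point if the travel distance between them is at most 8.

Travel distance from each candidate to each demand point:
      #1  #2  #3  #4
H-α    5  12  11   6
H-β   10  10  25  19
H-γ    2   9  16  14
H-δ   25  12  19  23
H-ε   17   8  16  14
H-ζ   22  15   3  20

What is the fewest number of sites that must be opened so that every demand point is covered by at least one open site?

3

Coverage sets (demand points within 8 of each site):
  H-α: {#1, #4}
  H-β: {}
  H-γ: {#1}
  H-δ: {}
  H-ε: {#2}
  H-ζ: {#3}
No 2 sites suffice: every size-2 union leaves at least one demand point uncovered.
But {H-α, H-ε, H-ζ} covers everything, so the minimum is 3.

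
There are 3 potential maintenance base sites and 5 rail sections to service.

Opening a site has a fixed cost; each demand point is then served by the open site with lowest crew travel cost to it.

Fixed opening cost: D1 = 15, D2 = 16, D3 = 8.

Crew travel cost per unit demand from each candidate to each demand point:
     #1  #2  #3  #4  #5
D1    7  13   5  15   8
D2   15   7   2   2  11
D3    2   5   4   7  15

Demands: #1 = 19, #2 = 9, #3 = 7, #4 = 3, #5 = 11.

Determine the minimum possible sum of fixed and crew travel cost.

Open {D1, D2, D3}: assign each demand point to its cheapest open site.
  #1→D3 19×2=38, #2→D3 9×5=45, #3→D2 7×2=14, #4→D2 3×2=6, #5→D1 11×8=88
  crew travel cost 191, fixed 39 → total 230.
Compare {D1, D3}: crew travel cost 220 + fixed 23 = 243.
Compare {D2, D3}: crew travel cost 224 + fixed 24 = 248.
Compare {D3}: crew travel cost 297 + fixed 8 = 305.
All other subsets cost ≥ 243. Minimum total cost: 230.

230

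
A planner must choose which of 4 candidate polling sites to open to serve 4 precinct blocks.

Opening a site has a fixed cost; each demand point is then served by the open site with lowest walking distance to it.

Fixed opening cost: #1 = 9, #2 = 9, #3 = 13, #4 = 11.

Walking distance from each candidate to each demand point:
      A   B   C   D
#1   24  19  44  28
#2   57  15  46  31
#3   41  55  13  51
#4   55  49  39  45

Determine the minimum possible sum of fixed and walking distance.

Open {#1, #3}: assign each demand point to its cheapest open site.
  A→#1 24, B→#1 19, C→#3 13, D→#1 28
  walking distance 84, fixed 22 → total 106.
Compare {#1, #2, #3}: walking distance 80 + fixed 31 = 111.
Compare {#1, #3, #4}: walking distance 84 + fixed 33 = 117.
Compare {#2, #3}: walking distance 100 + fixed 22 = 122.
All other subsets cost ≥ 111. Minimum total cost: 106.

106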